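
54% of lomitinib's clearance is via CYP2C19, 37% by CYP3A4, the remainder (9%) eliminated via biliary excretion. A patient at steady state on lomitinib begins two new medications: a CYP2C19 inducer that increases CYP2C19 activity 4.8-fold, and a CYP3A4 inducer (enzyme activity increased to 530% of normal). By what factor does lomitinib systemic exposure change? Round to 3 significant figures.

0.215

CYP2C19: 0.54 × 4.8 = 2.592
CYP3A4: 0.37 × 5.3 = 1.961
Other: 0.09 (unchanged)
New clearance relative to baseline: 2.592 + 1.961 + 0.09 = 4.643.
Net systemic exposure ratio = 1 / 4.643 = 0.215.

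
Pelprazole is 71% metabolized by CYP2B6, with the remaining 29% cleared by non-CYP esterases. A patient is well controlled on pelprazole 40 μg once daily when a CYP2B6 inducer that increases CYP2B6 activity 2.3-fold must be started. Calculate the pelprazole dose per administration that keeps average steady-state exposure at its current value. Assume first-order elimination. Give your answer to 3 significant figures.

The CYP2B6 pathway (71% of clearance) is boosted to 2.3× activity: 0.71 × 2.3 = 1.633.
The remaining 29% of clearance is unaffected.
New clearance relative to baseline: 1.633 + 0.29 = 1.923.
Exposure is unchanged when dose changes in proportion to clearance. New dose = 40 μg × 1.923 = 76.9 μg.

76.9 μg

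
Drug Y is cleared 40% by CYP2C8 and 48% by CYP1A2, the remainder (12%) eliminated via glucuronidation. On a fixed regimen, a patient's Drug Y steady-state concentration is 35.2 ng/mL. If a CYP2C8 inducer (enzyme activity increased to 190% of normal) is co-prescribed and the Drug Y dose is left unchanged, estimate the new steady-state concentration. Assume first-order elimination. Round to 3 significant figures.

25.9 ng/mL

The CYP2C8 pathway (40% of clearance) rises to 1.9× activity: 0.4 × 1.9 = 0.76.
CYP1A2 (48%) and the residual 12% are unaffected.
Relative clearance = 0.76 + 0.48 + 0.12 = 1.36.
Steady-state concentration ∝ 1/CL, so new value = 35.2 / 1.36 = 25.9 ng/mL.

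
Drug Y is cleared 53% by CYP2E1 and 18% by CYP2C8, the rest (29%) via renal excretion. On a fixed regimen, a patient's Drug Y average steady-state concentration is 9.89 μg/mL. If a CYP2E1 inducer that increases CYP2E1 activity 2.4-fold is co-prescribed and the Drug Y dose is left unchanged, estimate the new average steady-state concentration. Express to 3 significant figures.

5.68 μg/mL

CYP2E1: 0.53 × 2.4 = 1.272
CYP2C8: 0.18 (unchanged)
Other: 0.29 (unchanged)
New clearance relative to baseline: 1.272 + 0.18 + 0.29 = 1.742.
Average steady-state concentration ∝ 1/CL, so new value = 9.89 / 1.742 = 5.68 μg/mL.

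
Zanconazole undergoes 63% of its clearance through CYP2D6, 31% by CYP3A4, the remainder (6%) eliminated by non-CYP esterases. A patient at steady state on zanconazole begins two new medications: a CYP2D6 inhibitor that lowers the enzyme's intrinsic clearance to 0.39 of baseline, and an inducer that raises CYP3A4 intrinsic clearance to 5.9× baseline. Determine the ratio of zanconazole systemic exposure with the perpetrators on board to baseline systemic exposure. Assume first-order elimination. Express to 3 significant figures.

0.468

The CYP2D6 pathway (63% of clearance) falls to 0.39× activity: 0.63 × 0.39 = 0.2457.
The CYP3A4 pathway (31% of clearance) is boosted to 5.9× activity: 0.31 × 5.9 = 1.829.
Non-CYP routes (6%) are unchanged.
Relative clearance = 0.2457 + 1.829 + 0.06 = 2.1347.
Systemic exposure ∝ 1/CL: fold-change = 1 / 2.1347 = 0.468.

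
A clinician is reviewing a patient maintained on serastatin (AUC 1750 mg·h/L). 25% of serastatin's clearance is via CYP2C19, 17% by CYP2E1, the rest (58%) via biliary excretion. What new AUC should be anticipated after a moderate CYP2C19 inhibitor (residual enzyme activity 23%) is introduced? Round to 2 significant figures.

The CYP2C19 pathway (25% of clearance) is reduced to 0.23× activity: 0.25 × 0.23 = 0.0575.
CYP2E1 (17%) and the residual 58% are unaffected.
Relative clearance = 0.0575 + 0.17 + 0.58 = 0.8075.
With dosing unchanged, AUC scales as 1/CL: 1750 / 0.8075 = 2.2 × 10³ mg·h/L.

2.2 × 10³ mg·h/L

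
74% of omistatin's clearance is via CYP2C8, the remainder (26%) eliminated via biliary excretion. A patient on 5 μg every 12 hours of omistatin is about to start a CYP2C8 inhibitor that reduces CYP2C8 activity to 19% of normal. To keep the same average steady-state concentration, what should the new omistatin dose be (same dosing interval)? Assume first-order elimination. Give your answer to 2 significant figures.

The CYP2C8 pathway (74% of clearance) falls to 0.19× activity: 0.74 × 0.19 = 0.1406.
The remaining 26% of clearance is unaffected.
Relative clearance = 0.1406 + 0.26 = 0.4006.
Css,avg = (dose rate)/CL, so holding Css fixed requires dose ∝ CL: 5 × 0.4006 = 2.0 μg.

2.0 μg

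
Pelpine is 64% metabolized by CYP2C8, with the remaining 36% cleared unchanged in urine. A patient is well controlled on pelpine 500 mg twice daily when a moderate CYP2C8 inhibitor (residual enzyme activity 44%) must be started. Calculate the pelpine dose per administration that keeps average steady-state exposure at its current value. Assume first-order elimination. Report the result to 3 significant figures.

The CYP2C8 pathway (64% of clearance) falls to 0.44× activity: 0.64 × 0.44 = 0.2816.
Non-CYP routes (36%) are unchanged.
Relative clearance = 0.2816 + 0.36 = 0.6416.
To maintain the same steady-state level, dose must scale with clearance: new dose = 500 × 0.6416 = 321 mg.

321 mg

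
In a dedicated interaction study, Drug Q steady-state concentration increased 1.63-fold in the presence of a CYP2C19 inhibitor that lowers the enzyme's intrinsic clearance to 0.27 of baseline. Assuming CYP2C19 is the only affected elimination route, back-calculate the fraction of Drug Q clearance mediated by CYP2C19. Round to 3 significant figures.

Let x = fm,CYP2C19. Because steady-state concentration ∝ 1/CL, relative clearance fell to 1/1.63 = 0.6135.
Only the CYP2C19 route changed, so 0.6135 = x·0.27 + (1 − x), giving x = 0.529.

0.529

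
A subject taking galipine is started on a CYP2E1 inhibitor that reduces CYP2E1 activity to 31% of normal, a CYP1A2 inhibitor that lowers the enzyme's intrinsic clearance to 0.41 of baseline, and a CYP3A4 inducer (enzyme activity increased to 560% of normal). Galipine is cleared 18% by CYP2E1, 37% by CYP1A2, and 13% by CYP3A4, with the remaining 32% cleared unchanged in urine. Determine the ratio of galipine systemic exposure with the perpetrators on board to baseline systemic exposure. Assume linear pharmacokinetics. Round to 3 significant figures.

The CYP2E1 pathway (18% of clearance) falls to 0.31× activity: 0.18 × 0.31 = 0.0558.
The CYP1A2 pathway (37% of clearance) falls to 0.41× activity: 0.37 × 0.41 = 0.1517.
The CYP3A4 pathway (13% of clearance) rises to 5.6× activity: 0.13 × 5.6 = 0.728.
The remaining 32% of clearance is unaffected.
CL_new/CL_old = 0.0558 + 0.1517 + 0.728 + 0.32 = 1.2555.
Net systemic exposure ratio = 1 / 1.2555 = 0.796.

0.796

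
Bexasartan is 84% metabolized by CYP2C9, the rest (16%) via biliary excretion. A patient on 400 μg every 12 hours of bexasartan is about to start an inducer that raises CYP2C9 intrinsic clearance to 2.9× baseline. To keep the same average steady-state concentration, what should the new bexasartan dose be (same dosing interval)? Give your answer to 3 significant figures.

1.04 × 10³ μg

The CYP2C9 pathway (84% of clearance) is boosted to 2.9× activity: 0.84 × 2.9 = 2.436.
Non-CYP routes (16%) are unchanged.
Relative clearance = 2.436 + 0.16 = 2.596.
Exposure is unchanged when dose changes in proportion to clearance. New dose = 400 μg × 2.596 = 1.04 × 10³ μg.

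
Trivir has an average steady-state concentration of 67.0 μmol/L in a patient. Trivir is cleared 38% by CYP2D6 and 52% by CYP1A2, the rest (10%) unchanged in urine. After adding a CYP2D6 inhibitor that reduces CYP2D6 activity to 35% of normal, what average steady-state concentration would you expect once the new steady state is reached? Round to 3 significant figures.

89.0 μmol/L

CYP2D6: 0.38 × 0.35 = 0.133
CYP1A2: 0.52 (unchanged)
Other: 0.1 (unchanged)
CL_new/CL_old = 0.133 + 0.52 + 0.1 = 0.753.
Average steady-state concentration ∝ 1/CL, so new value = 67.0 / 0.753 = 89.0 μmol/L.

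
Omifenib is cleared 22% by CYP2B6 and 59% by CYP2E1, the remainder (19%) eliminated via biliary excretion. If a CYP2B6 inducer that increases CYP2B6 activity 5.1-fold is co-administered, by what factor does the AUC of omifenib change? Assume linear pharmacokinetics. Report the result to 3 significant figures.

CYP2B6: 0.22 × 5.1 = 1.122
CYP2E1: 0.59 (unchanged)
Other: 0.19 (unchanged)
Relative clearance = 1.122 + 0.59 + 0.19 = 1.902.
AUC is inversely proportional to clearance, so the fold-change is 1 / 1.902 = 0.526.

0.526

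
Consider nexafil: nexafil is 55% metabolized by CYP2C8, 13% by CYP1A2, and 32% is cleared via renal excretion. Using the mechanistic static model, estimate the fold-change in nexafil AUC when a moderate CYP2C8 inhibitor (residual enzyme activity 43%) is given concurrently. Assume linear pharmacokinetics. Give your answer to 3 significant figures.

1.46

CYP2C8: 0.55 × 0.43 = 0.2365
CYP1A2: 0.13 (unchanged)
Other: 0.32 (unchanged)
Relative clearance = 0.2365 + 0.13 + 0.32 = 0.6865.
Since AUC ∝ 1/CL, the ratio is 1 / 0.6865 = 1.46.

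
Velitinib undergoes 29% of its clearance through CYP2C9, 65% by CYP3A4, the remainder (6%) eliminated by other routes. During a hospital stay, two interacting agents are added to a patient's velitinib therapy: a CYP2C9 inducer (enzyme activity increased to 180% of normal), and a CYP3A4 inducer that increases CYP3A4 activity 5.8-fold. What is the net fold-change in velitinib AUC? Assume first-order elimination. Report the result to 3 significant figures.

0.230

CYP2C9: 0.29 × 1.8 = 0.522
CYP3A4: 0.65 × 5.8 = 3.77
Other: 0.06 (unchanged)
Relative clearance = 0.522 + 3.77 + 0.06 = 4.352.
AUC ∝ 1/CL: fold-change = 1 / 4.352 = 0.230.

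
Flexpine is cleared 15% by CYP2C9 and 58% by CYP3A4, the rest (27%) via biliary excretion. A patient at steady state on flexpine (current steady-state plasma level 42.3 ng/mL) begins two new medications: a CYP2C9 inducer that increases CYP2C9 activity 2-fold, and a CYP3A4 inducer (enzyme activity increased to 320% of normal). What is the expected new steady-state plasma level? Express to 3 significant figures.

CYP2C9: 0.15 × 2 = 0.3
CYP3A4: 0.58 × 3.2 = 1.856
Other: 0.27 (unchanged)
Relative clearance = 0.3 + 1.856 + 0.27 = 2.426.
Dividing the baseline by the relative clearance: 42.3 / 2.426 = 17.4 ng/mL.

17.4 ng/mL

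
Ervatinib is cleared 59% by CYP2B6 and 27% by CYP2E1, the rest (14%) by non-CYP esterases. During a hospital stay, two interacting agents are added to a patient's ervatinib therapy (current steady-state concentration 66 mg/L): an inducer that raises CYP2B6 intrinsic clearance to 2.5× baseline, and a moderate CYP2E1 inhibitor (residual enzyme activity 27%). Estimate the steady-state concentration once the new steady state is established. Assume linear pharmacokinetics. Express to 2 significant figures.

CYP2B6: 0.59 × 2.5 = 1.475
CYP2E1: 0.27 × 0.27 = 0.0729
Other: 0.14 (unchanged)
Relative clearance = 1.475 + 0.0729 + 0.14 = 1.6879.
New steady-state concentration = 66 / 1.6879 = 39 mg/L (concentration scales inversely with clearance).

39 mg/L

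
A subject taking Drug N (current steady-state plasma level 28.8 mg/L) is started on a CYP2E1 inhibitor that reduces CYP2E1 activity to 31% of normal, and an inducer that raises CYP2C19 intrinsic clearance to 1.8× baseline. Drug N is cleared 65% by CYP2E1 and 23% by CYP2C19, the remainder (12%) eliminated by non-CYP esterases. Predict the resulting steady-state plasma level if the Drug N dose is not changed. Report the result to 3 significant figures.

The CYP2E1 pathway (65% of clearance) drops to 0.31× activity: 0.65 × 0.31 = 0.2015.
The CYP2C19 pathway (23% of clearance) rises to 1.8× activity: 0.23 × 1.8 = 0.414.
The remaining 12% of clearance is unaffected.
Relative clearance = 0.2015 + 0.414 + 0.12 = 0.7355.
Steady-state plasma level ∝ 1/CL: new value = 28.8 / 0.7355 = 39.2 mg/L.

39.2 mg/L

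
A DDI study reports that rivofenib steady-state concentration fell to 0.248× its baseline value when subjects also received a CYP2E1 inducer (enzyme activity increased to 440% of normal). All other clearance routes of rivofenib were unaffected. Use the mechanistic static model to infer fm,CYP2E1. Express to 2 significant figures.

CL'/CL = 1 / 0.248 = 4.032
4.4·fm + (1 − fm) = 4.032
fm = (4.032 − 1) / (4.4 − 1) = 0.89

0.89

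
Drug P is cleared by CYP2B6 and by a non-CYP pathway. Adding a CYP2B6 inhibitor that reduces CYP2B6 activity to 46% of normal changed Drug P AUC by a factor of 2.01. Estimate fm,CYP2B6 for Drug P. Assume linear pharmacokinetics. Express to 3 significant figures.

0.931

Write x for the fraction cleared via CYP2B6. The observed AUC change means clearance fell to 1/2.01 = 0.4975 of baseline.
Setting x·0.46 + (1 − x) = 0.4975 and solving: x = (0.4975 − 1)/(0.46 − 1) = 0.931.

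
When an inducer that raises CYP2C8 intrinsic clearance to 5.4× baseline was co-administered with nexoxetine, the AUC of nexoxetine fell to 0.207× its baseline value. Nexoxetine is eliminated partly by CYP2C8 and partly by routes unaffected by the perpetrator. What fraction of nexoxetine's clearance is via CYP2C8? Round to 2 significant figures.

0.87

Call the CYP2C8 fraction fm. After the interaction, CL_new/CL_old = fm × 5.4 + (1 − fm).
AUC ratio = 1 / (new CL fraction), so new CL fraction = 1 / 0.207 = 4.831.
fm × 5.4 + 1 − fm = 4.831  ⇒  fm × (5.4 − 1) = 3.831  ⇒  fm = 0.87.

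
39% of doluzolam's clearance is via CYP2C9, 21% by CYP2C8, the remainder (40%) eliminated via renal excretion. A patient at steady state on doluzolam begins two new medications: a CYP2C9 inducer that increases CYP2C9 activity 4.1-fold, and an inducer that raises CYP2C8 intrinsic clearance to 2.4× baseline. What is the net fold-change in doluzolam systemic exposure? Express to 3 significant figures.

0.400

The CYP2C9 pathway (39% of clearance) is boosted to 4.1× activity: 0.39 × 4.1 = 1.599.
The CYP2C8 pathway (21% of clearance) is boosted to 2.4× activity: 0.21 × 2.4 = 0.504.
Non-CYP routes (40%) are unchanged.
CL_new/CL_old = 1.599 + 0.504 + 0.4 = 2.503.
Systemic exposure ∝ 1/CL: fold-change = 1 / 2.503 = 0.400.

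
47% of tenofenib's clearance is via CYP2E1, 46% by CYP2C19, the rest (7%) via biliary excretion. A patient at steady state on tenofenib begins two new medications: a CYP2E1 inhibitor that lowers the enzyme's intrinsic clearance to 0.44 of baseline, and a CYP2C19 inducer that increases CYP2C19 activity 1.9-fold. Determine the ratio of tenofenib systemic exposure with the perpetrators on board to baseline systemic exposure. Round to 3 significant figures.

CYP2E1: 0.47 × 0.44 = 0.2068
CYP2C19: 0.46 × 1.9 = 0.874
Other: 0.07 (unchanged)
Relative clearance = 0.2068 + 0.874 + 0.07 = 1.1508.
Net systemic exposure ratio = 1 / 1.1508 = 0.869.

0.869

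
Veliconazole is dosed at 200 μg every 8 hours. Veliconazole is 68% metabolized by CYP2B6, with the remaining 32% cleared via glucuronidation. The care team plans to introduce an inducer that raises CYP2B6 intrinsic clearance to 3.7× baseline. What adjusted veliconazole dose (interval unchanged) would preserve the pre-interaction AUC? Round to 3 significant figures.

The CYP2B6 pathway (68% of clearance) increases to 3.7× activity: 0.68 × 3.7 = 2.516.
Non-CYP routes (32%) are unchanged.
New clearance relative to baseline: 2.516 + 0.32 = 2.836.
Exposure is unchanged when dose changes in proportion to clearance. New dose = 200 μg × 2.836 = 567 μg.

567 μg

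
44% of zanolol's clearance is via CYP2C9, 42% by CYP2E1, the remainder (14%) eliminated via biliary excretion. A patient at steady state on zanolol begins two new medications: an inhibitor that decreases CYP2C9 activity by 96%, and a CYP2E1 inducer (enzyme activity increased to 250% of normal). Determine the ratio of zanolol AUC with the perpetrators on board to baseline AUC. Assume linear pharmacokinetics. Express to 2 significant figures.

0.83

CYP2C9: 0.44 × 0.04 = 0.0176
CYP2E1: 0.42 × 2.5 = 1.05
Other: 0.14 (unchanged)
Relative clearance = 0.0176 + 1.05 + 0.14 = 1.2076.
Because AUC varies inversely with clearance, the combined effect is 1 / 1.2076 = 0.83.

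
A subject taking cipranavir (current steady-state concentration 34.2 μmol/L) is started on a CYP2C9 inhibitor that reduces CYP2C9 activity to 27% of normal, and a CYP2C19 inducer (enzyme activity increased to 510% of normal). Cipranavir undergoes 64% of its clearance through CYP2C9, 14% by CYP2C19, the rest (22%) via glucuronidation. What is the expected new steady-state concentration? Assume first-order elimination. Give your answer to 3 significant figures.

CYP2C9: 0.64 × 0.27 = 0.1728
CYP2C19: 0.14 × 5.1 = 0.714
Other: 0.22 (unchanged)
Relative clearance = 0.1728 + 0.714 + 0.22 = 1.1068.
New steady-state concentration = 34.2 / 1.1068 = 30.9 μmol/L (concentration scales inversely with clearance).

30.9 μmol/L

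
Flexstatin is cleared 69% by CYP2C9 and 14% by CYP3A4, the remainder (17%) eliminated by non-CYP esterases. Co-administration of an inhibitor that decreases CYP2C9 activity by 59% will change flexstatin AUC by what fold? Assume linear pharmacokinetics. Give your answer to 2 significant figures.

CYP2C9: 0.69 × 0.41 = 0.2829
CYP3A4: 0.14 (unchanged)
Other: 0.17 (unchanged)
New clearance relative to baseline: 0.2829 + 0.14 + 0.17 = 0.5929.
Since AUC ∝ 1/CL, the ratio is 1 / 0.5929 = 1.7.

1.7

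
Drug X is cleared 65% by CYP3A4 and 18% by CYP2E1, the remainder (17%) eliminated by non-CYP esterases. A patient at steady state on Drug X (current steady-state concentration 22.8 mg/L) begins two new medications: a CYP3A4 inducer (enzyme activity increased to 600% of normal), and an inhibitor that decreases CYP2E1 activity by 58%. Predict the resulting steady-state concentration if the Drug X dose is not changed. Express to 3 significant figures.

5.50 mg/L

The CYP3A4 pathway (65% of clearance) increases to 6× activity: 0.65 × 6 = 3.9.
The CYP2E1 pathway (18% of clearance) drops to 0.42× activity: 0.18 × 0.42 = 0.0756.
The remaining 17% of clearance is unaffected.
Relative clearance = 3.9 + 0.0756 + 0.17 = 4.1456.
Steady-state concentration ∝ 1/CL: new value = 22.8 / 4.1456 = 5.50 mg/L.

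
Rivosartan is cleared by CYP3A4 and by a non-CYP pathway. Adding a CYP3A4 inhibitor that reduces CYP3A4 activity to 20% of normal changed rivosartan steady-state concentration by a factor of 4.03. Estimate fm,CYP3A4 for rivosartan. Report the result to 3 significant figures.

0.940

CL'/CL = 1 / 4.03 = 0.2481
0.2·fm + (1 − fm) = 0.2481
fm = (0.2481 − 1) / (0.2 − 1) = 0.940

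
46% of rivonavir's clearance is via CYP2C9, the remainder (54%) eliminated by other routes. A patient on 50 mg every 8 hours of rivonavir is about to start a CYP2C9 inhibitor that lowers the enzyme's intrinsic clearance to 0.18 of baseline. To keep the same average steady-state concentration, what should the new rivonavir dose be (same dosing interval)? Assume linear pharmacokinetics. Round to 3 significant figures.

The CYP2C9 pathway (46% of clearance) is reduced to 0.18× activity: 0.46 × 0.18 = 0.0828.
Non-CYP routes (54%) are unchanged.
CL_new/CL_old = 0.0828 + 0.54 = 0.6228.
Css,avg = (dose rate)/CL, so holding Css fixed requires dose ∝ CL: 50 × 0.6228 = 31.1 mg.

31.1 mg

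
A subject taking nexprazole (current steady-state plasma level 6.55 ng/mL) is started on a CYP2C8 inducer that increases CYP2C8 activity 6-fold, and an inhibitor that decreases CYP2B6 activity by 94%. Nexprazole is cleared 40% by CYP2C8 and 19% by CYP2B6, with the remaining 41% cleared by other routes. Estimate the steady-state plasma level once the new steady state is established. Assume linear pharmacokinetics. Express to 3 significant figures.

2.32 ng/mL

The CYP2C8 pathway (40% of clearance) rises to 6× activity: 0.4 × 6 = 2.4.
The CYP2B6 pathway (19% of clearance) drops to 0.06× activity: 0.19 × 0.06 = 0.0114.
Non-CYP routes (41%) are unchanged.
Relative clearance = 2.4 + 0.0114 + 0.41 = 2.8214.
Dividing the baseline by the relative clearance: 6.55 / 2.8214 = 2.32 ng/mL.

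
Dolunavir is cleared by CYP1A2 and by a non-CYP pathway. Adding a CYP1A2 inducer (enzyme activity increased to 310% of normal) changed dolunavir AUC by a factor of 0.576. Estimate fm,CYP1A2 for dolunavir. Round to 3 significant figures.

0.351

Call the CYP1A2 fraction fm. After the interaction, CL_new/CL_old = fm × 3.1 + (1 − fm).
AUC ratio = 1 / (new CL fraction), so new CL fraction = 1 / 0.576 = 1.736.
fm × 3.1 + 1 − fm = 1.736  ⇒  fm × (3.1 − 1) = 0.7361  ⇒  fm = 0.351.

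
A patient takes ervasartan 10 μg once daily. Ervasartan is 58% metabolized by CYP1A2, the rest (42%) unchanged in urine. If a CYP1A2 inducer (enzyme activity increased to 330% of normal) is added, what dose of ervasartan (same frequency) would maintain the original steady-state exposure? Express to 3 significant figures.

CYP1A2: 0.58 × 3.3 = 1.914
Other: 0.42 (unchanged)
Relative clearance = 1.914 + 0.42 = 2.334.
Exposure is unchanged when dose changes in proportion to clearance. New dose = 10 μg × 2.334 = 23.3 μg.

23.3 μg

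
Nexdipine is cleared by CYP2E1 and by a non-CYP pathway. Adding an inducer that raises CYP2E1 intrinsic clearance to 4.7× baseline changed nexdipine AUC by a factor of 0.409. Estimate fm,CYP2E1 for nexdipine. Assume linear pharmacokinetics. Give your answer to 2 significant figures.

0.39

Call the CYP2E1 fraction fm. After the interaction, CL_new/CL_old = fm × 4.7 + (1 − fm).
AUC ratio = 1 / (new CL fraction), so new CL fraction = 1 / 0.409 = 2.445.
fm × 4.7 + 1 − fm = 2.445  ⇒  fm × (4.7 − 1) = 1.445  ⇒  fm = 0.39.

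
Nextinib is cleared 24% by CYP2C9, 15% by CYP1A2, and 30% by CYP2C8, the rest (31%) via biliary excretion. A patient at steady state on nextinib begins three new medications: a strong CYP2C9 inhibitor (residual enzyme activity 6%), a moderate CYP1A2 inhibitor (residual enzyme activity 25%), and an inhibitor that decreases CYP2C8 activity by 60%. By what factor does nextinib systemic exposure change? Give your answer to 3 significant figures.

2.08

CYP2C9: 0.24 × 0.06 = 0.0144
CYP1A2: 0.15 × 0.25 = 0.0375
CYP2C8: 0.3 × 0.4 = 0.12
Other: 0.31 (unchanged)
New clearance relative to baseline: 0.0144 + 0.0375 + 0.12 + 0.31 = 0.4819.
Systemic exposure ∝ 1/CL: fold-change = 1 / 0.4819 = 2.08.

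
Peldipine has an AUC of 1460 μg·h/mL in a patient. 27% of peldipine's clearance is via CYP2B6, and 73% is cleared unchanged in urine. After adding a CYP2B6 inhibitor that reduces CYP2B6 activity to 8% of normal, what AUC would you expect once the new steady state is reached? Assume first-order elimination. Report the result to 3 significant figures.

The CYP2B6 pathway (27% of clearance) drops to 0.08× activity: 0.27 × 0.08 = 0.0216.
The remaining 73% of clearance is unaffected.
New clearance relative to baseline: 0.0216 + 0.73 = 0.7516.
With dosing unchanged, AUC scales as 1/CL: 1460 / 0.7516 = 1.94 × 10³ μg·h/mL.

1.94 × 10³ μg·h/mL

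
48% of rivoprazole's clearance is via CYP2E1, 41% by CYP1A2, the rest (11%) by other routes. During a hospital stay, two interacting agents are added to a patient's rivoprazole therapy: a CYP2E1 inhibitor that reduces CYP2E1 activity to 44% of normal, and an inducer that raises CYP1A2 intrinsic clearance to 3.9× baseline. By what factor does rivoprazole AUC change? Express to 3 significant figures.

The CYP2E1 pathway (48% of clearance) falls to 0.44× activity: 0.48 × 0.44 = 0.2112.
The CYP1A2 pathway (41% of clearance) rises to 3.9× activity: 0.41 × 3.9 = 1.599.
Non-CYP routes (11%) are unchanged.
New clearance relative to baseline: 0.2112 + 1.599 + 0.11 = 1.9202.
AUC ∝ 1/CL: fold-change = 1 / 1.9202 = 0.521.

0.521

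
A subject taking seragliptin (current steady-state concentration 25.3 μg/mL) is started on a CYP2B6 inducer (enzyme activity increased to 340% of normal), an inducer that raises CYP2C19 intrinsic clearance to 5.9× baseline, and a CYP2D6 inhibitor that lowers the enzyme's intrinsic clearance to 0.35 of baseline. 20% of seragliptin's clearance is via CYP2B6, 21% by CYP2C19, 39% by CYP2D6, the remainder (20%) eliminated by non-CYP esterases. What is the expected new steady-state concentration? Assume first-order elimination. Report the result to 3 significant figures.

The CYP2B6 pathway (20% of clearance) increases to 3.4× activity: 0.2 × 3.4 = 0.68.
The CYP2C19 pathway (21% of clearance) increases to 5.9× activity: 0.21 × 5.9 = 1.239.
The CYP2D6 pathway (39% of clearance) is reduced to 0.35× activity: 0.39 × 0.35 = 0.1365.
Non-CYP routes (20%) are unchanged.
Relative clearance = 0.68 + 1.239 + 0.1365 + 0.2 = 2.2555.
Steady-state concentration ∝ 1/CL: new value = 25.3 / 2.2555 = 11.2 μg/mL.

11.2 μg/mL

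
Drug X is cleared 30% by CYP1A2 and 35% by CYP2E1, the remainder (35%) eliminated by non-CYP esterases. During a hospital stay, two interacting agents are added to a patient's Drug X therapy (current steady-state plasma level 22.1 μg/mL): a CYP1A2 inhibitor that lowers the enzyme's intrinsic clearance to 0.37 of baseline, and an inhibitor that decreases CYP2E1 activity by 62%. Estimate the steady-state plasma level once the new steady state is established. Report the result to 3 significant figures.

37.2 μg/mL

The CYP1A2 pathway (30% of clearance) drops to 0.37× activity: 0.3 × 0.37 = 0.111.
The CYP2E1 pathway (35% of clearance) drops to 0.38× activity: 0.35 × 0.38 = 0.133.
Non-CYP routes (35%) are unchanged.
Relative clearance = 0.111 + 0.133 + 0.35 = 0.594.
New steady-state plasma level = 22.1 / 0.594 = 37.2 μg/mL (concentration scales inversely with clearance).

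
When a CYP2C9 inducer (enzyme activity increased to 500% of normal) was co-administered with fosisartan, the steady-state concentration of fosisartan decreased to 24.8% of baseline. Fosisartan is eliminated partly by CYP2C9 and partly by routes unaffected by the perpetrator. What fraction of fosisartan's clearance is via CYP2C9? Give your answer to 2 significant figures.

0.76

Let x = fm,CYP2C9. Because steady-state concentration ∝ 1/CL, relative clearance rose to 1/0.248 = 4.032.
Setting x·5 + (1 − x) = 4.032 and solving: x = (4.032 − 1)/(5 − 1) = 0.76.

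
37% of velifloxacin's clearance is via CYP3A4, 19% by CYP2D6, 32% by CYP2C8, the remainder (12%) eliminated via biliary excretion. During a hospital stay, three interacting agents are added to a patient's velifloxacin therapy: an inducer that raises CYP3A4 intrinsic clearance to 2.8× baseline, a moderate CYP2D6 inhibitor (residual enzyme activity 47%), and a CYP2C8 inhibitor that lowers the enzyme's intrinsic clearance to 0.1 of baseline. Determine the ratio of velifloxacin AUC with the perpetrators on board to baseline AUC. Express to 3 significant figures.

0.783

The CYP3A4 pathway (37% of clearance) is boosted to 2.8× activity: 0.37 × 2.8 = 1.036.
The CYP2D6 pathway (19% of clearance) drops to 0.47× activity: 0.19 × 0.47 = 0.0893.
The CYP2C8 pathway (32% of clearance) falls to 0.1× activity: 0.32 × 0.1 = 0.032.
The remaining 12% of clearance is unaffected.
Relative clearance = 1.036 + 0.0893 + 0.032 + 0.12 = 1.2773.
Net AUC ratio = 1 / 1.2773 = 0.783.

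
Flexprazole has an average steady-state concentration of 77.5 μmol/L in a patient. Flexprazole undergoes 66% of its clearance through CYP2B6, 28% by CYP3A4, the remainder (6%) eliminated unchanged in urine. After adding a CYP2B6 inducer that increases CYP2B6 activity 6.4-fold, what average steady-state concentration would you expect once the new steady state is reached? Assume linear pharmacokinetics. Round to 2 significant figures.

The CYP2B6 pathway (66% of clearance) rises to 6.4× activity: 0.66 × 6.4 = 4.224.
CYP3A4 (28%) and the residual 6% are unaffected.
New clearance relative to baseline: 4.224 + 0.28 + 0.06 = 4.564.
New average steady-state concentration = baseline ÷ relative clearance = 77.5 / 4.564 = 17 μmol/L.

17 μmol/L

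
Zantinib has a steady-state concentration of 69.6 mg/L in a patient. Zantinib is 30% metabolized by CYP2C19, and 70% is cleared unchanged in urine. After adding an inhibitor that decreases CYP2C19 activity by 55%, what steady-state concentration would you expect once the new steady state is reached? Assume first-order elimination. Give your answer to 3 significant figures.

83.4 mg/L

The CYP2C19 pathway (30% of clearance) falls to 0.45× activity: 0.3 × 0.45 = 0.135.
Non-CYP routes (70%) are unchanged.
New clearance relative to baseline: 0.135 + 0.7 = 0.835.
With dosing unchanged, steady-state concentration scales as 1/CL: 69.6 / 0.835 = 83.4 mg/L.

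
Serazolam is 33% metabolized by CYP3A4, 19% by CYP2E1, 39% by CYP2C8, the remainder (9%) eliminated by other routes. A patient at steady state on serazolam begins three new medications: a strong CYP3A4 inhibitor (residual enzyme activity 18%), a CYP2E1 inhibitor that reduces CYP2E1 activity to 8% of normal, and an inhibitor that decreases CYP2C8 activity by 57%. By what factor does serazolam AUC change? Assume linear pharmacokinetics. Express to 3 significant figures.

3.01

CYP3A4: 0.33 × 0.18 = 0.0594
CYP2E1: 0.19 × 0.08 = 0.0152
CYP2C8: 0.39 × 0.43 = 0.1677
Other: 0.09 (unchanged)
Relative clearance = 0.0594 + 0.0152 + 0.1677 + 0.09 = 0.3323.
Because AUC varies inversely with clearance, the combined effect is 1 / 0.3323 = 3.01.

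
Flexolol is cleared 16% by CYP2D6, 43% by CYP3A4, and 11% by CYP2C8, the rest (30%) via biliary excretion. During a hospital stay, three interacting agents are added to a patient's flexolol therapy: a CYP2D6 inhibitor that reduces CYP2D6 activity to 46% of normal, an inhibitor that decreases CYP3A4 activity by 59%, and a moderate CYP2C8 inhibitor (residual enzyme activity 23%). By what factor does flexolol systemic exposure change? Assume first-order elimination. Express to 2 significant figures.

CYP2D6: 0.16 × 0.46 = 0.0736
CYP3A4: 0.43 × 0.41 = 0.1763
CYP2C8: 0.11 × 0.23 = 0.0253
Other: 0.3 (unchanged)
Relative clearance = 0.0736 + 0.1763 + 0.0253 + 0.3 = 0.5752.
Because systemic exposure varies inversely with clearance, the combined effect is 1 / 0.5752 = 1.7.

1.7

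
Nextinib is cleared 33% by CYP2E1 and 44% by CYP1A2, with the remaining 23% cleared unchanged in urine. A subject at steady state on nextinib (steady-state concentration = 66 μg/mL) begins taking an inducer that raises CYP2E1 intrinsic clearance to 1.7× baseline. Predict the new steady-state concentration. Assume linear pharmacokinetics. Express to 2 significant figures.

54 μg/mL

CYP2E1: 0.33 × 1.7 = 0.561
CYP1A2: 0.44 (unchanged)
Other: 0.23 (unchanged)
New clearance relative to baseline: 0.561 + 0.44 + 0.23 = 1.231.
New steady-state concentration = baseline ÷ relative clearance = 66 / 1.231 = 54 μg/mL.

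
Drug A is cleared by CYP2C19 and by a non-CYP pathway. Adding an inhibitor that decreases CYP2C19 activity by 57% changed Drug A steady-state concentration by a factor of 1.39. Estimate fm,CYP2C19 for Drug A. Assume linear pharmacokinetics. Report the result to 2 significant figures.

0.49

Let fm be the CYP2C19 fraction. New clearance relative to baseline = fm × 0.43 + (1 − fm).
Steady-state concentration ratio = 1 / (new CL fraction), so new CL fraction = 1 / 1.39 = 0.7194.
fm × 0.43 + 1 − fm = 0.7194  ⇒  fm × (0.43 − 1) = −0.2806  ⇒  fm = 0.49.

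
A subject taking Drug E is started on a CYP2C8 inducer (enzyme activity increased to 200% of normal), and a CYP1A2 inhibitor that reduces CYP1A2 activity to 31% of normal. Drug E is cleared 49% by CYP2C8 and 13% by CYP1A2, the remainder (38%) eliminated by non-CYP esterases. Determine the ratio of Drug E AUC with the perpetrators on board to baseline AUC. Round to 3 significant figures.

CYP2C8: 0.49 × 2 = 0.98
CYP1A2: 0.13 × 0.31 = 0.0403
Other: 0.38 (unchanged)
CL_new/CL_old = 0.98 + 0.0403 + 0.38 = 1.4003.
AUC ∝ 1/CL: fold-change = 1 / 1.4003 = 0.714.

0.714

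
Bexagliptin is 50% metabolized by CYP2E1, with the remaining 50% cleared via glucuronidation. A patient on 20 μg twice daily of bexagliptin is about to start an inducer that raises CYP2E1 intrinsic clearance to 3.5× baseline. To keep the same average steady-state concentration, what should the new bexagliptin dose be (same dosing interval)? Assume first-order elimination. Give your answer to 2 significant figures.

The CYP2E1 pathway (50% of clearance) increases to 3.5× activity: 0.5 × 3.5 = 1.75.
Non-CYP routes (50%) are unchanged.
New clearance relative to baseline: 1.75 + 0.5 = 2.25.
Exposure is unchanged when dose changes in proportion to clearance. New dose = 20 μg × 2.25 = 45 μg.

45 μg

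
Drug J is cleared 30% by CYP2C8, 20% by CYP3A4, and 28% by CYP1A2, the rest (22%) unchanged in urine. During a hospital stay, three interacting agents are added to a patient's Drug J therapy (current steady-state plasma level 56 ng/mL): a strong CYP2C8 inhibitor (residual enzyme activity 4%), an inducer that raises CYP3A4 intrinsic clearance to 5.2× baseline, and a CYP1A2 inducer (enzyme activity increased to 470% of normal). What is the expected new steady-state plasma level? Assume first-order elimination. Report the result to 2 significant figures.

CYP2C8: 0.3 × 0.04 = 0.012
CYP3A4: 0.2 × 5.2 = 1.04
CYP1A2: 0.28 × 4.7 = 1.316
Other: 0.22 (unchanged)
Relative clearance = 0.012 + 1.04 + 1.316 + 0.22 = 2.588.
Steady-state plasma level ∝ 1/CL: new value = 56 / 2.588 = 22 ng/mL.

22 ng/mL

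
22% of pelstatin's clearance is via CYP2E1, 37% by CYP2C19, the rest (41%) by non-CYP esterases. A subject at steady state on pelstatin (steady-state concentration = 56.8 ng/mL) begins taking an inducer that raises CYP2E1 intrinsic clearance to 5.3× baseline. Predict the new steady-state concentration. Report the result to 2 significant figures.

The CYP2E1 pathway (22% of clearance) rises to 5.3× activity: 0.22 × 5.3 = 1.166.
CYP2C19 (37%) and the residual 41% are unaffected.
New clearance relative to baseline: 1.166 + 0.37 + 0.41 = 1.946.
With dosing unchanged, steady-state concentration scales as 1/CL: 56.8 / 1.946 = 29 ng/mL.

29 ng/mL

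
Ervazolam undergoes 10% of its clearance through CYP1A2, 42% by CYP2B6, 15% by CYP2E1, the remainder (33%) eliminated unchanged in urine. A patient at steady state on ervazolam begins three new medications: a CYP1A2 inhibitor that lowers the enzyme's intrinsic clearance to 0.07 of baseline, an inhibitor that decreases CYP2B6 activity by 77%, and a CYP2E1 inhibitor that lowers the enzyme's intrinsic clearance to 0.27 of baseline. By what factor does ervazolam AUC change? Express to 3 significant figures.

2.11

CYP1A2: 0.1 × 0.07 = 0.007
CYP2B6: 0.42 × 0.23 = 0.0966
CYP2E1: 0.15 × 0.27 = 0.0405
Other: 0.33 (unchanged)
New clearance relative to baseline: 0.007 + 0.0966 + 0.0405 + 0.33 = 0.4741.
AUC ∝ 1/CL: fold-change = 1 / 0.4741 = 2.11.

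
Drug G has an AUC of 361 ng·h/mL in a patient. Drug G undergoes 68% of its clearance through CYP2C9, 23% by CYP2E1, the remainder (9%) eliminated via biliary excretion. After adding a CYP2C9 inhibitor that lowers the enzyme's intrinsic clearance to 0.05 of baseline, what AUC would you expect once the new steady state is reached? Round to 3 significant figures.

The CYP2C9 pathway (68% of clearance) is reduced to 0.05× activity: 0.68 × 0.05 = 0.034.
CYP2E1 (23%) and the residual 9% are unaffected.
New clearance relative to baseline: 0.034 + 0.23 + 0.09 = 0.354.
AUC ∝ 1/CL, so new value = 361 / 0.354 = 1.02 × 10³ ng·h/mL.

1.02 × 10³ ng·h/mL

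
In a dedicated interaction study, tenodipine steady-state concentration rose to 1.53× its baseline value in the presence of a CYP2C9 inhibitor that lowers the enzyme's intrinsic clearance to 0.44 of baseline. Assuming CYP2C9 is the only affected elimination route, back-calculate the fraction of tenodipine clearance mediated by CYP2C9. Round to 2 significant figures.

CL'/CL = 1 / 1.53 = 0.6536
0.44·fm + (1 − fm) = 0.6536
fm = (0.6536 − 1) / (0.44 − 1) = 0.62

0.62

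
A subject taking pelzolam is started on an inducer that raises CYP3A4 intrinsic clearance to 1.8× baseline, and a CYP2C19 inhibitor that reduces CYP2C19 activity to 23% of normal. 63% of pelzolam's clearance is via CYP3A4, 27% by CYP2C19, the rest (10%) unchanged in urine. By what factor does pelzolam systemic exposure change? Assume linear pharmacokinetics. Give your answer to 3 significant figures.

0.772

The CYP3A4 pathway (63% of clearance) is boosted to 1.8× activity: 0.63 × 1.8 = 1.134.
The CYP2C19 pathway (27% of clearance) is reduced to 0.23× activity: 0.27 × 0.23 = 0.0621.
The remaining 10% of clearance is unaffected.
New clearance relative to baseline: 1.134 + 0.0621 + 0.1 = 1.2961.
Because systemic exposure varies inversely with clearance, the combined effect is 1 / 1.2961 = 0.772.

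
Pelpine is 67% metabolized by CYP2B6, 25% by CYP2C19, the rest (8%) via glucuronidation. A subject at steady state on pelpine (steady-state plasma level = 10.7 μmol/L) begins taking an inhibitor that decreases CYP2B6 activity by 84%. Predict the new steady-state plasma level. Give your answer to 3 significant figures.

The CYP2B6 pathway (67% of clearance) drops to 0.16× activity: 0.67 × 0.16 = 0.1072.
CYP2C19 (25%) and the residual 8% are unaffected.
CL_new/CL_old = 0.1072 + 0.25 + 0.08 = 0.4372.
Steady-state plasma level ∝ 1/CL, so new value = 10.7 / 0.4372 = 24.5 μmol/L.

24.5 μmol/L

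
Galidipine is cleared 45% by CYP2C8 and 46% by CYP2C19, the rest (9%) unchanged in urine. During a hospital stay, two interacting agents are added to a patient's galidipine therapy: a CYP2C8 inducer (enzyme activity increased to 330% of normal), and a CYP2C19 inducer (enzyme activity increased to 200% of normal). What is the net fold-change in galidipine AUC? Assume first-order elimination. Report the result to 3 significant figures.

CYP2C8: 0.45 × 3.3 = 1.485
CYP2C19: 0.46 × 2 = 0.92
Other: 0.09 (unchanged)
New clearance relative to baseline: 1.485 + 0.92 + 0.09 = 2.495.
Net AUC ratio = 1 / 2.495 = 0.401.

0.401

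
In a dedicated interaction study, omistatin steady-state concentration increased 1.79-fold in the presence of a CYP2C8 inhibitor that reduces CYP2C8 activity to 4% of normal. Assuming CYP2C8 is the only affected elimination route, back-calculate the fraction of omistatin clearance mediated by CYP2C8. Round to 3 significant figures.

CL'/CL = 1 / 1.79 = 0.5587
0.04·fm + (1 − fm) = 0.5587
fm = (0.5587 − 1) / (0.04 − 1) = 0.460

0.460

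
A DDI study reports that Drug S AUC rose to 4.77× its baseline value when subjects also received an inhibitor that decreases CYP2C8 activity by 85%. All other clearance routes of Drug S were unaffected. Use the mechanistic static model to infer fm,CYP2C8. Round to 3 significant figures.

0.930

CL'/CL = 1 / 4.77 = 0.2096
0.15·fm + (1 − fm) = 0.2096
fm = (0.2096 − 1) / (0.15 − 1) = 0.930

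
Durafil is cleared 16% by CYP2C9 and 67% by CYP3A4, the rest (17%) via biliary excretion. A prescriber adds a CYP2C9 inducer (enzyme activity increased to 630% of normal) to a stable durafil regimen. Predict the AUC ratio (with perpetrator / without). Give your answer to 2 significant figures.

The CYP2C9 pathway (16% of clearance) increases to 6.3× activity: 0.16 × 6.3 = 1.008.
CYP3A4 (67%) and the residual 17% are unaffected.
New clearance relative to baseline: 1.008 + 0.67 + 0.17 = 1.848.
AUC ratio = CL_old/CL_new = 1 / 1.848 = 0.54.

0.54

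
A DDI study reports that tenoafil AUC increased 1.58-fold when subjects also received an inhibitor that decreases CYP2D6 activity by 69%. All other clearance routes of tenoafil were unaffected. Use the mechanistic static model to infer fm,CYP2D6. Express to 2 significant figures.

0.53

CL'/CL = 1 / 1.58 = 0.6329
0.31·fm + (1 − fm) = 0.6329
fm = (0.6329 − 1) / (0.31 − 1) = 0.53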